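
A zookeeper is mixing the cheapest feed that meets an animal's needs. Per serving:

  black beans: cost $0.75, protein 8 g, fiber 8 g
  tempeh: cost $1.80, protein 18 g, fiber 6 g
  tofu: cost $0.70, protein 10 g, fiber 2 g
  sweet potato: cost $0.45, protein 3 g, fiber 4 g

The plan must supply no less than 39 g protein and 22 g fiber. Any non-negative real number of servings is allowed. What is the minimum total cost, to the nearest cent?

$3.15

An LP optimum is at a vertex; with two nutrient constraints at most two foods are used. Check each candidate.
black beans only: max(39/8, 22/8) = 4.875 servings → $3.66.
tempeh only: max(39/18, 22/6) = 3.667 servings → $6.60.
tofu only: max(39/10, 22/2) = 11 servings → $7.70.
sweet potato only: max(39/3, 22/4) = 13 servings → $5.85.
black beans + tempeh with both tight: 1.688 servings and 1.417 servings → $3.82.
black beans + tofu with both tight: 2.219 servings and 2.125 servings → $3.15.
black beans + sweet potato: the both-tight solution has a negative serving — not a feasible corner.
tempeh + tofu: intersection lies outside the first quadrant.
tempeh + sweet potato with both tight: 1.667 servings and 3 servings → $4.35.
tofu + sweet potato with both tight: 2.647 servings and 4.176 servings → $3.73.
Cheapest feasible corner: $3.15.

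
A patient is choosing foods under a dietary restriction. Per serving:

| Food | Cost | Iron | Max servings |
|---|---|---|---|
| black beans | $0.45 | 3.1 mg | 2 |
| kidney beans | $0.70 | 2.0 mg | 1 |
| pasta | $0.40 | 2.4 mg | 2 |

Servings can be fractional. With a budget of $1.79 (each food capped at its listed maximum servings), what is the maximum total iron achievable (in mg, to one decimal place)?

11.3 mg

Iron per dollar: black beans 6.889, pasta 6, kidney beans 2.857.
Take 2 servings of black beans: spends $0.90, +6.2 mg iron (running total 6.2 mg).
Take 2 servings of pasta: spends $0.80, +4.8 mg iron (running total 11.0 mg).
Take 0.1286 servings of kidney beans: spends $0.09, +0.3 mg iron (running total 11.3 mg).
Greedy by best ratio exhausts the cost allowance optimally: 11.3 mg.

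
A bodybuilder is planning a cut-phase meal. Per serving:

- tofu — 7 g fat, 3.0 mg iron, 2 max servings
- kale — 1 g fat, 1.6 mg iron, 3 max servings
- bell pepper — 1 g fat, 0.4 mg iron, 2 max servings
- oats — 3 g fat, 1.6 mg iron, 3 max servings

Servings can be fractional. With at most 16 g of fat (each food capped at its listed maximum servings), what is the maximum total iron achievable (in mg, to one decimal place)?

Iron per g fat: kale 1.6, oats 0.5333, tofu 0.4286, bell pepper 0.4.
Take 3 servings of kale: uses 3 g fat, +4.8 mg iron (running total 4.8 mg).
Take 3 servings of oats: uses 9 g fat, +4.8 mg iron (running total 9.6 mg).
Take 0.5714 servings of tofu: uses 4 g fat, +1.7 mg iron (running total 11.3 mg).
Greedy by best ratio exhausts the fat allowance optimally: 11.3 mg.

11.3 mg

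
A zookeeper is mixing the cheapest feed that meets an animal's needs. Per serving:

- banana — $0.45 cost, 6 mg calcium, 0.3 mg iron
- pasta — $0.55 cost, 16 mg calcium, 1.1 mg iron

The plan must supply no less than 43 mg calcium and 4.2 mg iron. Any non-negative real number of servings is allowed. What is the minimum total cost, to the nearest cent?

$2.10

For a min-cost LP with two ≥-constraints, a basic feasible solution has at most two positive variables.
banana only: max(43/6, 4.2/0.3) = 14 servings → $6.30.
pasta only: max(43/16, 4.2/1.1) = 3.818 servings → $2.10.
banana + pasta: the both-tight solution has a negative serving — not a feasible corner.
So the least-cost plan costs $2.10.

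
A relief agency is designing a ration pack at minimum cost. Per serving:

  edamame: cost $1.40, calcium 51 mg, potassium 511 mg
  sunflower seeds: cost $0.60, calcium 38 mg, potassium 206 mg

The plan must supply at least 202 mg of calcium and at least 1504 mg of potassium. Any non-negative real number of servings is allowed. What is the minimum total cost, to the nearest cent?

With two linear requirements the optimum uses one or two foods; enumerate the corners.
edamame only: max(202/51, 1504/511) = 3.961 servings → $5.55.
sunflower seeds only: max(202/38, 1504/206) = 7.301 servings → $4.38.
edamame + sunflower seeds with both tight: 1.744 servings and 2.976 servings → $4.23.
So the least-cost plan costs $4.23.

$4.23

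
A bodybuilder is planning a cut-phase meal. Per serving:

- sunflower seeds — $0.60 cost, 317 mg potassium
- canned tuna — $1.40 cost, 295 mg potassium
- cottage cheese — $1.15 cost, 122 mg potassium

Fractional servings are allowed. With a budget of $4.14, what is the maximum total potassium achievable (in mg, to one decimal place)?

Potassium per dollar: sunflower seeds 528.3, canned tuna 210.7, cottage cheese 106.1.
With no serving limits, spend the whole cost allowance on sunflower seeds: $4.14 / $0.60 × 317 mg = 2187.3 mg.

2187.3 mg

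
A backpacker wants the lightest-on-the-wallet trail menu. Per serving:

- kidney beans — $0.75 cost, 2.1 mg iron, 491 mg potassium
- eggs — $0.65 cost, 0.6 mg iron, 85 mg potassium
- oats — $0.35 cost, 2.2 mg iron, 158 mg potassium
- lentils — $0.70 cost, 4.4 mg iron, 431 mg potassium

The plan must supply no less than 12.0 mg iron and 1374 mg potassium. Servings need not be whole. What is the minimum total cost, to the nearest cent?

Two binding constraints pin down two serving amounts, so the optimal mix uses at most two foods. The candidates are each food alone (scaled to the tighter of iron/potassium) and each pair with both constraints tight.
kidney beans only: max(12.0/2.1, 1374/491) = 5.714 servings → $4.29.
eggs only: max(12.0/0.6, 1374/85) = 20 servings → $13.00.
oats only: max(12.0/2.2, 1374/158) = 8.696 servings → $3.04.
lentils only: max(12.0/4.4, 1374/431) = 3.188 servings → $2.23.
kidney beans + eggs: intersection lies outside the first quadrant.
kidney beans + oats with both tight: 1.506 servings and 4.017 servings → $2.54.
kidney beans + lentils with both tight: 0.6959 servings and 2.395 servings → $2.20.
eggs + oats with both tight: 12.22 servings and 2.121 servings → $8.69.
eggs + lentils with both tight: 7.57 servings and 1.695 servings → $6.11.
oats + lentils with both targets exact would need a negative amount; discard.
So the least-cost plan costs $2.20.

$2.20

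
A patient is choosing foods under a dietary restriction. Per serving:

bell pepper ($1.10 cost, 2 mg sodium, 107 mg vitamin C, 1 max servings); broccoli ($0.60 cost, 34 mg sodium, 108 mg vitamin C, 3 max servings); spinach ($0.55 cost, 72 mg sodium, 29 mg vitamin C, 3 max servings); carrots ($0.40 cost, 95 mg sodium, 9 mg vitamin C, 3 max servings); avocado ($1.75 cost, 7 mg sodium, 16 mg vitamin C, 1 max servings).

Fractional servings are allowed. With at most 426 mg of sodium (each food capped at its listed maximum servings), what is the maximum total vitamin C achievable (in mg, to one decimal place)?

543.4 mg

Vitamin C per mg sodium: bell pepper 53.5, broccoli 3.176, avocado 2.286, spinach 0.4028, carrots 0.09474.
Take 1 serving of bell pepper: uses 2 mg sodium, +107.0 mg vitamin C (running total 107.0 mg).
Take 3 servings of broccoli: uses 102 mg sodium, +324.0 mg vitamin C (running total 431.0 mg).
Take 1 serving of avocado: uses 7 mg sodium, +16.0 mg vitamin C (running total 447.0 mg).
Take 3 servings of spinach: uses 216 mg sodium, +87.0 mg vitamin C (running total 534.0 mg).
Take 1.042 servings of carrots: uses 99 mg sodium, +9.4 mg vitamin C (running total 543.4 mg).
Greedy by best ratio exhausts the sodium allowance optimally: 543.4 mg.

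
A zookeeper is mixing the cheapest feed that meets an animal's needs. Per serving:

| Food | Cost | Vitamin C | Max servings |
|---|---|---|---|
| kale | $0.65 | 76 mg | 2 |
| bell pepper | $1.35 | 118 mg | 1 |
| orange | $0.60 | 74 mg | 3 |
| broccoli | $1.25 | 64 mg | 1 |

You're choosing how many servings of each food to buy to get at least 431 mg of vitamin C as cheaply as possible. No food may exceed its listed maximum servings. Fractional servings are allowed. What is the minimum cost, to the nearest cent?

Cost per mg of vitamin C: orange $0.0081, kale $0.0086, bell pepper $0.0114, broccoli $0.0195.
Take 3 servings of orange: +222.0 mg vitamin C for $1.80 (total $1.80, still need 209.0 mg).
Take 2 servings of kale: +152.0 mg vitamin C for $1.30 (total $3.10, still need 57.0 mg).
Take 0.4831 servings of bell pepper: +57.0 mg vitamin C for $0.65 (total $3.75, still need 0.0 mg).
Filling from the cheapest source first is optimal under one linear minimum: $3.75.

$3.75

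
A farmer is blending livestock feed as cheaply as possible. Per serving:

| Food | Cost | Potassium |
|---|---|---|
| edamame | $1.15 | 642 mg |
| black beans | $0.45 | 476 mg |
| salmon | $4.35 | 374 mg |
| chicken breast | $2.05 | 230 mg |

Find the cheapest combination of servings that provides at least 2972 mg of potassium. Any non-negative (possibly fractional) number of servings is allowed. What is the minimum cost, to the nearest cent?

$2.81

Cost per mg of potassium: black beans $0.0009, edamame $0.0018, chicken breast $0.0089, salmon $0.0116.
With no serving limits, use only black beans: 2972 mg / 476 mg = 6.244 servings × $0.45 = $2.81.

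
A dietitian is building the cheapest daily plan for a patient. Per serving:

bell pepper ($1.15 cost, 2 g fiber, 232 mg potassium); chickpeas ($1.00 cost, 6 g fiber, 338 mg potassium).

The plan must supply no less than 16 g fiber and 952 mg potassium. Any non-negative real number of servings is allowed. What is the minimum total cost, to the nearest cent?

Compare the cost at each extreme point of the feasible region.
bell pepper only: max(16/2, 952/232) = 8 servings → $9.20.
chickpeas only: max(16/6, 952/338) = 2.817 servings → $2.82.
bell pepper + chickpeas with both tight: 0.4246 servings and 2.525 servings → $3.01.
Cheapest feasible corner: $2.82.

$2.82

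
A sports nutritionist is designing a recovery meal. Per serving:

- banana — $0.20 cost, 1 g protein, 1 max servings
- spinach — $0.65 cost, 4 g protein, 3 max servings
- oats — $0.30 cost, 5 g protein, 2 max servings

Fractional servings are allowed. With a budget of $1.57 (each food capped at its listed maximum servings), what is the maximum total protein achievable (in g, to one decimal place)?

16.0 g

Protein per dollar: oats 16.67, spinach 6.154, banana 5.
Take 2 servings of oats: spends $0.60, +10.0 g protein (running total 10.0 g).
Take 1.492 servings of spinach: spends $0.97, +6.0 g protein (running total 16.0 g).
Filling greedily by protein-per-dollar is optimal for one linear limit, giving 16.0 g.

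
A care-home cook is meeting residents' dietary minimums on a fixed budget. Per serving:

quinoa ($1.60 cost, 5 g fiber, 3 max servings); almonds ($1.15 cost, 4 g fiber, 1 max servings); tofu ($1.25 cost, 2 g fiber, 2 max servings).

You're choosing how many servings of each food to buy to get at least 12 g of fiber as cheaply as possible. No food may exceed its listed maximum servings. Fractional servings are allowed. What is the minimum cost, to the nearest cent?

Cost per g of fiber: almonds $0.2875, quinoa $0.3200, tofu $0.6250.
Take 1 serving of almonds: +4.0 g fiber for $1.15 (total $1.15, still need 8.0 g).
Take 1.6 servings of quinoa: +8.0 g fiber for $2.56 (total $3.71, still need 0.0 g).
Filling from the cheapest source first is optimal under one linear minimum: $3.71.

$3.71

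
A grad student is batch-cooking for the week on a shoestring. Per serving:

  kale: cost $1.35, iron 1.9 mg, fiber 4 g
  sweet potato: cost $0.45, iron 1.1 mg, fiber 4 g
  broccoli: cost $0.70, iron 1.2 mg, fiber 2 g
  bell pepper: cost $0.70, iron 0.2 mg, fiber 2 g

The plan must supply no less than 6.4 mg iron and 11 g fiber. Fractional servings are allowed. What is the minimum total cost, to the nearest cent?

An LP optimum is at a vertex; with two nutrient constraints at most two foods are used. Check each candidate.
kale only: max(6.4/1.9, 11/4) = 3.368 servings → $4.55.
sweet potato only: max(6.4/1.1, 11/4) = 5.818 servings → $2.62.
broccoli only: max(6.4/1.2, 11/2) = 5.5 servings → $3.85.
bell pepper only: max(6.4/0.2, 11/2) = 32 servings → $22.40.
kale + sweet potato with both targets exact would need a negative amount; discard.
kale + broccoli with both tight: 0.4 servings and 4.7 servings → $3.83.
kale + bell pepper: intersection lies outside the first quadrant.
sweet potato + broccoli with both tight: 0.1538 servings and 5.192 servings → $3.70.
sweet potato + bell pepper with both targets exact would need a negative amount; discard.
broccoli + bell pepper with both tight: 5.3 servings and 0.2 servings → $3.85.
Cheapest feasible corner: $2.62.

$2.62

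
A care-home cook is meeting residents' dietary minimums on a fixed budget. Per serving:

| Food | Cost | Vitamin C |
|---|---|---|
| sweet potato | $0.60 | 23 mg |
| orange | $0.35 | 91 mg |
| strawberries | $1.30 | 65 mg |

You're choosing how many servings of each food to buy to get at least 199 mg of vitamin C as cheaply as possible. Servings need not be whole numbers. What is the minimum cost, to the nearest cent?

$0.77

Cost per mg of vitamin C: orange $0.0038, strawberries $0.0200, sweet potato $0.0261.
With no serving limits, use only orange: 199 mg / 91 mg = 2.187 servings × $0.35 = $0.77.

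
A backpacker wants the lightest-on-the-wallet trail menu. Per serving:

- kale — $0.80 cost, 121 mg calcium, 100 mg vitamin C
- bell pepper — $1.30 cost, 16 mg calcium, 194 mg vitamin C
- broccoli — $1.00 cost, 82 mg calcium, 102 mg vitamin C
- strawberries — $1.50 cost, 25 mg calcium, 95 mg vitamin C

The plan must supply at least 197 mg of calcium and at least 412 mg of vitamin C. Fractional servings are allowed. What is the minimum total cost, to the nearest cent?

kale only: max(197/121, 412/100) = 4.12 servings → $3.30.
bell pepper only: max(197/16, 412/194) = 12.31 servings → $16.01.
broccoli only: max(197/82, 412/102) = 4.039 servings → $4.04.
strawberries only: max(197/25, 412/95) = 7.88 servings → $11.82.
kale + bell pepper with both tight: 1.446 servings and 1.378 servings → $2.95.
kale + broccoli: the both-tight solution has a negative serving — not a feasible corner.
kale + strawberries with both tight: 0.9355 servings and 3.352 servings → $5.78.
bell pepper + broccoli with both tight: 0.959 servings and 2.215 servings → $3.46.
bell pepper + strawberries with both targets exact would need a negative amount; discard.
broccoli + strawberries with both tight: 1.606 servings and 2.613 servings → $5.52.
So the least-cost plan costs $2.95.

$2.95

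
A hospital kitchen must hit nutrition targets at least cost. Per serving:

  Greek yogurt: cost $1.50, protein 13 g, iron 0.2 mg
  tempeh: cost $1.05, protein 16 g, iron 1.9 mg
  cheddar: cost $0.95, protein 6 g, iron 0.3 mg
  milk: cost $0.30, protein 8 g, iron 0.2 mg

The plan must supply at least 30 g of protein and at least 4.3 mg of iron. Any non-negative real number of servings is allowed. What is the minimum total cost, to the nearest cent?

$2.38

A basic optimal solution has at most two foods positive. Try each food alone and each pair with both targets met exactly.
Greek yogurt only: max(30/13, 4.3/0.2) = 21.5 servings → $32.25.
tempeh only: max(30/16, 4.3/1.9) = 2.263 servings → $2.38.
cheddar only: max(30/6, 4.3/0.3) = 14.33 servings → $13.62.
milk only: max(30/8, 4.3/0.2) = 21.5 servings → $6.45.
Greek yogurt + tempeh: the both-tight solution has a negative serving — not a feasible corner.
Greek yogurt + cheddar with both targets exact would need a negative amount; discard.
Greek yogurt + milk: intersection lies outside the first quadrant.
tempeh + cheddar: the both-tight solution has a negative serving — not a feasible corner.
tempeh + milk: the both-tight solution has a negative serving — not a feasible corner.
cheddar + milk: intersection lies outside the first quadrant.
So the least-cost plan costs $2.38.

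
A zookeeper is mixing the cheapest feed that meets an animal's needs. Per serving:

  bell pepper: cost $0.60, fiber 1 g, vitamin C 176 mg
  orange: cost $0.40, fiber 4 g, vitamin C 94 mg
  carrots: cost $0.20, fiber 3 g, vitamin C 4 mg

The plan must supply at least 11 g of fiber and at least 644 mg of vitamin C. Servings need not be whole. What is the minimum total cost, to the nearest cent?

$2.36

bell pepper only: max(11/1, 644/176) = 11 servings → $6.60.
orange only: max(11/4, 644/94) = 6.851 servings → $2.74.
carrots only: max(11/3, 644/4) = 161 servings → $32.20.
bell pepper + orange with both tight: 2.528 servings and 2.118 servings → $2.36.
bell pepper + carrots with both tight: 3.603 servings and 2.466 servings → $2.65.
orange + carrots: the both-tight solution has a negative serving — not a feasible corner.
The minimum over all feasible corners is $2.36.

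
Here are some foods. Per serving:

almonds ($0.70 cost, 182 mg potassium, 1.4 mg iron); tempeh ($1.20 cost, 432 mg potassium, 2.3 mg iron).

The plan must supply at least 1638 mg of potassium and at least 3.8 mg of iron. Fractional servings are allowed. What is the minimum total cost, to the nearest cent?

The cheapest plan sits at a corner of the feasible region — with two constraints it uses at most two foods.
almonds only: max(1638/182, 3.8/1.4) = 9 servings → $6.30.
tempeh only: max(1638/432, 3.8/2.3) = 3.792 servings → $4.55.
almonds + tempeh: the both-tight solution has a negative serving — not a feasible corner.
So the least-cost plan costs $4.55.

$4.55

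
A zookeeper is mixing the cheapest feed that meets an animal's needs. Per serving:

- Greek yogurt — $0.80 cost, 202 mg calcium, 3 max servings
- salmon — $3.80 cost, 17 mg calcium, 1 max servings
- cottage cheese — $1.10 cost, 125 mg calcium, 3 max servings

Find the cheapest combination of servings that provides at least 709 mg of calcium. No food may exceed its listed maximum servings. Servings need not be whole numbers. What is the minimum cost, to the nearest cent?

$3.31

Cost per mg of calcium: Greek yogurt $0.0040, cottage cheese $0.0088, salmon $0.2235.
Take 3 servings of Greek yogurt: +606.0 mg calcium for $2.40 (total $2.40, still need 103.0 mg).
Take 0.824 servings of cottage cheese: +103.0 mg calcium for $0.91 (total $3.31, still need 0.0 mg).
Filling from the cheapest source first is optimal under one linear minimum: $3.31.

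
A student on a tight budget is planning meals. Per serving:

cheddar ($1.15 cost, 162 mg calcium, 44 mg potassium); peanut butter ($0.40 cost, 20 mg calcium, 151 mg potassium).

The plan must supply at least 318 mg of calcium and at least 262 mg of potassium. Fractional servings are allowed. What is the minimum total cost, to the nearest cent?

cheddar only: max(318/162, 262/44) = 5.955 servings → $6.85.
peanut butter only: max(318/20, 262/151) = 15.9 servings → $6.36.
cheddar + peanut butter with both tight: 1.814 servings and 1.207 servings → $2.57.
The minimum over all feasible corners is $2.57.

$2.57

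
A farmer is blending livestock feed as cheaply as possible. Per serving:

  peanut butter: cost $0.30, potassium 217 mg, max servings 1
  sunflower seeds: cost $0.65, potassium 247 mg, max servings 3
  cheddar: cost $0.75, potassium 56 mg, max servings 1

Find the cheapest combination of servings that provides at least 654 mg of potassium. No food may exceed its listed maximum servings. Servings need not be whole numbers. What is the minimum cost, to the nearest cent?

Cost per mg of potassium: peanut butter $0.0014, sunflower seeds $0.0026, cheddar $0.0134.
Take 1 serving of peanut butter: +217.0 mg potassium for $0.30 (total $0.30, still need 437.0 mg).
Take 1.769 servings of sunflower seeds: +437.0 mg potassium for $1.15 (total $1.45, still need 0.0 mg).
Filling from the cheapest source first is optimal under one linear minimum: $1.45.

$1.45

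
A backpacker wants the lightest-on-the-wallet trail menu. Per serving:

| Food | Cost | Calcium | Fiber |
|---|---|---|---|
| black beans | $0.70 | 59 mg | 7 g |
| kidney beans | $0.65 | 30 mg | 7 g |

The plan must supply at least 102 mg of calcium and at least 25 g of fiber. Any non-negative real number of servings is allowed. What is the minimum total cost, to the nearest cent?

$2.32

This is a tiny linear program; its minimum lies at a vertex of the feasible set. List the vertices and price them.
black beans only: max(102/59, 25/7) = 3.571 servings → $2.50.
kidney beans only: max(102/30, 25/7) = 3.571 servings → $2.32.
black beans + kidney beans with both targets exact would need a negative amount; discard.
So the least-cost plan costs $2.32.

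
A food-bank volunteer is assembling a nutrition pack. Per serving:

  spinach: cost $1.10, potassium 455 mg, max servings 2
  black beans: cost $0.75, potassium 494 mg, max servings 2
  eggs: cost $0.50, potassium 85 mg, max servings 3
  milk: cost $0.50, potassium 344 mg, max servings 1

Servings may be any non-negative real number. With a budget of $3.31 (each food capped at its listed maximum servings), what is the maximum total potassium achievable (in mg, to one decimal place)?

1873.9 mg

Potassium per dollar: milk 688, black beans 658.7, spinach 413.6, eggs 170.
Take 1 serving of milk: spends $0.50, +344.0 mg potassium (running total 344.0 mg).
Take 2 servings of black beans: spends $1.50, +988.0 mg potassium (running total 1332.0 mg).
Take 1.191 servings of spinach: spends $1.31, +541.9 mg potassium (running total 1873.9 mg).
Filling greedily by potassium-per-dollar is optimal for one linear limit, giving 1873.9 mg.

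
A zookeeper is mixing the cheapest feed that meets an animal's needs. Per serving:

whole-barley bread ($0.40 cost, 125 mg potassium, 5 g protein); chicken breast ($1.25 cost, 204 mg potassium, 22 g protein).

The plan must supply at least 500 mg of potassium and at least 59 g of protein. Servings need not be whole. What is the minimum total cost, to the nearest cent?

Compare the cost at each extreme point of the feasible region.
whole-barley bread only: max(500/125, 59/5) = 11.8 servings → $4.72.
chicken breast only: max(500/204, 59/22) = 2.682 servings → $3.35.
whole-barley bread + chicken breast: intersection lies outside the first quadrant.
Cheapest feasible corner: $3.35.

$3.35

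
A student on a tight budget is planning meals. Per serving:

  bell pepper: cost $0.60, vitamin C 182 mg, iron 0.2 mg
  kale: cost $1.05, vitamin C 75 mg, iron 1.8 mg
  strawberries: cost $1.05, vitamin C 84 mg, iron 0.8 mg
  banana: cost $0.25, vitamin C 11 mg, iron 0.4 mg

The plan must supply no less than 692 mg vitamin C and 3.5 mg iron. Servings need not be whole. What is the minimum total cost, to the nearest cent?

Check every corner: each single food scaled to meet both minima, and each pair solved so both constraints bind.
bell pepper only: max(692/182, 3.5/0.2) = 17.5 servings → $10.50.
kale only: max(692/75, 3.5/1.8) = 9.227 servings → $9.69.
strawberries only: max(692/84, 3.5/0.8) = 8.238 servings → $8.65.
banana only: max(692/11, 3.5/0.4) = 62.91 servings → $15.73.
bell pepper + kale with both tight: 3.145 servings and 1.595 servings → $3.56.
bell pepper + strawberries with both tight: 2.016 servings and 3.871 servings → $5.27.
bell pepper + banana with both tight: 3.375 servings and 7.062 servings → $3.79.
kale + strawberries: intersection lies outside the first quadrant.
kale + banana with both targets exact would need a negative amount; discard.
strawberries + banana: intersection lies outside the first quadrant.
Cheapest feasible corner: $3.56.

$3.56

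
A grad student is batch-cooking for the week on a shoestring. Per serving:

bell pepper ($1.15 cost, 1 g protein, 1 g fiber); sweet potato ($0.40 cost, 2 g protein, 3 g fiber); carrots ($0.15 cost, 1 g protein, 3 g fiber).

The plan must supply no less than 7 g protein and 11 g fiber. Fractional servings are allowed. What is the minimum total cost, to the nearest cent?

$1.05

With two linear requirements the optimum uses one or two foods; enumerate the corners.
bell pepper only: max(7/1, 11/1) = 11 servings → $12.65.
sweet potato only: max(7/2, 11/3) = 3.667 servings → $1.47.
carrots only: max(7/1, 11/3) = 7 servings → $1.05.
bell pepper + sweet potato: the both-tight solution has a negative serving — not a feasible corner.
bell pepper + carrots with both tight: 5 servings and 2 servings → $6.05.
sweet potato + carrots with both tight: 3.333 servings and 0.3333 servings → $1.38.
Cheapest feasible corner: $1.05.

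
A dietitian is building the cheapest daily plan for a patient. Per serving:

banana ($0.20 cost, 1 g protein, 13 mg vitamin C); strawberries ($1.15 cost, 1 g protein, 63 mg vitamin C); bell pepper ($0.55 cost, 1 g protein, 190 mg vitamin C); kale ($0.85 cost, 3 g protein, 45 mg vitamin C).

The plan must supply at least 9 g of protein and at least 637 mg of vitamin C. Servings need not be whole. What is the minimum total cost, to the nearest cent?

$2.83

Minimising a linear cost over {protein ≥ 9, vitamin C ≥ 637, servings ≥ 0} — the optimum is at a vertex, using one or two foods.
banana only: max(9/1, 637/13) = 49 servings → $9.80.
strawberries only: max(9/1, 637/63) = 10.11 servings → $11.63.
bell pepper only: max(9/1, 637/190) = 9 servings → $4.95.
kale only: max(9/3, 637/45) = 14.16 servings → $12.03.
banana + strawberries: the both-tight solution has a negative serving — not a feasible corner.
banana + bell pepper with both tight: 6.062 servings and 2.938 servings → $2.83.
banana + kale: the both-tight solution has a negative serving — not a feasible corner.
strawberries + bell pepper with both tight: 8.449 servings and 0.5512 servings → $10.02.
strawberries + kale: the both-tight solution has a negative serving — not a feasible corner.
bell pepper + kale with both tight: 2.869 servings and 2.044 servings → $3.31.
The minimum over all feasible corners is $2.83.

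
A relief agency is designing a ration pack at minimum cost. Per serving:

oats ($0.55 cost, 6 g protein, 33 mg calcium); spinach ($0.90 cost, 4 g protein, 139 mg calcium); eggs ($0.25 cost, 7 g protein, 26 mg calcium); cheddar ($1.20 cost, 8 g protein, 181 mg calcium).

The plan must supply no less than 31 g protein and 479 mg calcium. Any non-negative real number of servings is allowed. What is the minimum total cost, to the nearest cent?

Two binding constraints pin down two serving amounts, so the optimal mix uses at most two foods. The candidates are each food alone (scaled to the tighter of protein/calcium) and each pair with both constraints tight.
oats only: max(31/6, 479/33) = 14.52 servings → $7.98.
spinach only: max(31/4, 479/139) = 7.75 servings → $6.97.
eggs only: max(31/7, 479/26) = 18.42 servings → $4.61.
cheddar only: max(31/8, 479/181) = 3.875 servings → $4.65.
oats + spinach with both tight: 3.409 servings and 2.637 servings → $4.25.
oats + eggs with both targets exact would need a negative amount; discard.
oats + cheddar with both tight: 2.164 servings and 2.252 servings → $3.89.
spinach + eggs with both tight: 2.931 servings and 2.754 servings → $3.33.
spinach + cheddar: the both-tight solution has a negative serving — not a feasible corner.
eggs + cheddar with both tight: 1.68 servings and 2.405 servings → $3.31.
The minimum over all feasible corners is $3.31.

$3.31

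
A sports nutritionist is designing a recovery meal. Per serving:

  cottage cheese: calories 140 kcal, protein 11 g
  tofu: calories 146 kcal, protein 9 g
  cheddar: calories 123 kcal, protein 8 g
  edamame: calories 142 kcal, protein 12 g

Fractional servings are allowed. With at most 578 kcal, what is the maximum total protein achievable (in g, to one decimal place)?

48.8 g

Protein per kcal: edamame 0.08451, cottage cheese 0.07857, cheddar 0.06504, tofu 0.06164.
With no serving limits, spend the whole calories allowance on edamame: 578 kcal / 142 kcal × 12 g = 48.8 g.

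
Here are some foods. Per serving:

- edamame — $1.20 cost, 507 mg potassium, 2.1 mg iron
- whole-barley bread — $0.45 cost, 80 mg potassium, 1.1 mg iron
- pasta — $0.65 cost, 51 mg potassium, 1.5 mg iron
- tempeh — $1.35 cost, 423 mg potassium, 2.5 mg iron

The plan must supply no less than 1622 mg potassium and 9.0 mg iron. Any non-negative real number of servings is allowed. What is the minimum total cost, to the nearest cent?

$4.61

Check every corner: each single food scaled to meet both minima, and each pair solved so both constraints bind.
edamame only: max(1622/507, 9.0/2.1) = 4.286 servings → $5.14.
whole-barley bread only: max(1622/80, 9.0/1.1) = 20.27 servings → $9.12.
pasta only: max(1622/51, 9.0/1.5) = 31.8 servings → $20.67.
tempeh only: max(1622/423, 9.0/2.5) = 3.835 servings → $5.18.
edamame + whole-barley bread with both tight: 2.731 servings and 2.968 servings → $4.61.
edamame + pasta with both tight: 3.021 servings and 1.77 servings → $4.78.
edamame + tempeh with both tight: 0.654 servings and 3.051 servings → $4.90.
whole-barley bread + pasta with both targets exact would need a negative amount; discard.
whole-barley bread + tempeh: intersection lies outside the first quadrant.
pasta + tempeh with both targets exact would need a negative amount; discard.
Cheapest feasible corner: $4.61.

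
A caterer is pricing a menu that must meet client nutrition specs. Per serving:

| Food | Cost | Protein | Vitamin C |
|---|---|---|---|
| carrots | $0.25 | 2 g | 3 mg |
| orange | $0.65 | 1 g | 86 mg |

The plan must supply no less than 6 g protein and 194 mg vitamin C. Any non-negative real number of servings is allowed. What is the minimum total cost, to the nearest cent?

$1.90

carrots only: max(6/2, 194/3) = 64.67 servings → $16.17.
orange only: max(6/1, 194/86) = 6 servings → $3.90.
carrots + orange with both tight: 1.905 servings and 2.189 servings → $1.90.
So the least-cost plan costs $1.90.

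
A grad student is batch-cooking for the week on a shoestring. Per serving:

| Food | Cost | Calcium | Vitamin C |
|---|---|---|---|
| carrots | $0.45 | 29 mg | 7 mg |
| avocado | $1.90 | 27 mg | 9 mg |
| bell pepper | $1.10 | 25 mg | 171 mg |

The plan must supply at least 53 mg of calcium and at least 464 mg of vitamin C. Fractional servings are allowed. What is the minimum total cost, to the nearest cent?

$2.98

carrots only: max(53/29, 464/7) = 66.29 servings → $29.83.
avocado only: max(53/27, 464/9) = 51.56 servings → $97.96.
bell pepper only: max(53/25, 464/171) = 2.713 servings → $2.98.
carrots + avocado with both targets exact would need a negative amount; discard.
carrots + bell pepper: intersection lies outside the first quadrant.
avocado + bell pepper: intersection lies outside the first quadrant.
Cheapest feasible corner: $2.98.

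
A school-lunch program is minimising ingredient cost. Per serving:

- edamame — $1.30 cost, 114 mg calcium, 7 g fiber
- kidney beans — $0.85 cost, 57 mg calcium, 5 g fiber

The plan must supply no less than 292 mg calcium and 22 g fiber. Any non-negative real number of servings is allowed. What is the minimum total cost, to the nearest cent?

Minimising a linear cost over {calcium ≥ 292, fiber ≥ 22, servings ≥ 0} — the optimum is at a vertex, using one or two foods.
edamame only: max(292/114, 22/7) = 3.143 servings → $4.09.
kidney beans only: max(292/57, 22/5) = 5.123 servings → $4.35.
edamame + kidney beans with both tight: 1.205 servings and 2.713 servings → $3.87.
Cheapest feasible corner: $3.87.

$3.87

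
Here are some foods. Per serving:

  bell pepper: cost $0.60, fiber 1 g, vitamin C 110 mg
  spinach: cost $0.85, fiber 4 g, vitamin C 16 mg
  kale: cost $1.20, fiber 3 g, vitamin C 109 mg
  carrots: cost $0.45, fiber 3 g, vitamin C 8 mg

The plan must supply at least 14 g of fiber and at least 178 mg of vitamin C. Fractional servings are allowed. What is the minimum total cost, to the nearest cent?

This is a tiny linear program; its minimum lies at a vertex of the feasible set. List the vertices and price them.
bell pepper only: max(14/1, 178/110) = 14 servings → $8.40.
spinach only: max(14/4, 178/16) = 11.12 servings → $9.46.
kale only: max(14/3, 178/109) = 4.667 servings → $5.60.
carrots only: max(14/3, 178/8) = 22.25 servings → $10.01.
bell pepper + spinach with both tight: 1.151 servings and 3.212 servings → $3.42.
bell pepper + kale: intersection lies outside the first quadrant.
bell pepper + carrots with both tight: 1.311 servings and 4.23 servings → $2.69.
spinach + kale with both tight: 2.557 servings and 1.258 servings → $3.68.
spinach + carrots: the both-tight solution has a negative serving — not a feasible corner.
kale + carrots with both tight: 1.393 servings and 3.274 servings → $3.14.
The minimum over all feasible corners is $2.69.

$2.69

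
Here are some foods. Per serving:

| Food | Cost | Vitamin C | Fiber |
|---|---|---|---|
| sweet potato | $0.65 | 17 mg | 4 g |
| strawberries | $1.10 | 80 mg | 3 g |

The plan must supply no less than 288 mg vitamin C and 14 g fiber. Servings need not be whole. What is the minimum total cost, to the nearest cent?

$4.36

Compare the cost at each extreme point of the feasible region.
sweet potato only: max(288/17, 14/4) = 16.94 servings → $11.01.
strawberries only: max(288/80, 14/3) = 4.667 servings → $5.13.
sweet potato + strawberries with both tight: 0.9517 servings and 3.398 servings → $4.36.
The minimum over all feasible corners is $4.36.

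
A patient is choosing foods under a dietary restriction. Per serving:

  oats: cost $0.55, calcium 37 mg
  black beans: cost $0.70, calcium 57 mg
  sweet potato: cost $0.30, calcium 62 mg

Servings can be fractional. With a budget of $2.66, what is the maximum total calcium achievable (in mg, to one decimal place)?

549.7 mg

Calcium per dollar: sweet potato 206.7, black beans 81.43, oats 67.27.
With no serving limits, spend the whole cost allowance on sweet potato: $2.66 / $0.30 × 62 mg = 549.7 mg.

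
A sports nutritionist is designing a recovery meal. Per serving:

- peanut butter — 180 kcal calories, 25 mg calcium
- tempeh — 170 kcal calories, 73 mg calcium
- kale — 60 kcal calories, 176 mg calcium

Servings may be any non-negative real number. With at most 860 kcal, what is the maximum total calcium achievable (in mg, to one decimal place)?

Calcium per kcal: kale 2.933, tempeh 0.4294, peanut butter 0.1389.
With no serving limits, spend the whole calories allowance on kale: 860 kcal / 60 kcal × 176 mg = 2522.7 mg.

2522.7 mg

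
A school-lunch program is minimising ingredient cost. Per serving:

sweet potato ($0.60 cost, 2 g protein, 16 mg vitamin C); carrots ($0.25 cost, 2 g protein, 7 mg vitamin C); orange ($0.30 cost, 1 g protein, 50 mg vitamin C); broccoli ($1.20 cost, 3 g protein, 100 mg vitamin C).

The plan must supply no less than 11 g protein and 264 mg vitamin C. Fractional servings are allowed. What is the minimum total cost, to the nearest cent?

$2.22

For a min-cost LP with two ≥-constraints, a basic feasible solution has at most two positive variables.
sweet potato only: max(11/2, 264/16) = 16.5 servings → $9.90.
carrots only: max(11/2, 264/7) = 37.71 servings → $9.43.
orange only: max(11/1, 264/50) = 11 servings → $3.30.
broccoli only: max(11/3, 264/100) = 3.667 servings → $4.40.
sweet potato + carrots with both targets exact would need a negative amount; discard.
sweet potato + orange with both tight: 3.405 servings and 4.19 servings → $3.30.
sweet potato + broccoli with both tight: 2.026 servings and 2.316 servings → $3.99.
carrots + orange with both tight: 3.075 servings and 4.849 servings → $2.22.
carrots + broccoli with both tight: 1.721 servings and 2.52 servings → $3.45.
orange + broccoli: the both-tight solution has a negative serving — not a feasible corner.
So the least-cost plan costs $2.22.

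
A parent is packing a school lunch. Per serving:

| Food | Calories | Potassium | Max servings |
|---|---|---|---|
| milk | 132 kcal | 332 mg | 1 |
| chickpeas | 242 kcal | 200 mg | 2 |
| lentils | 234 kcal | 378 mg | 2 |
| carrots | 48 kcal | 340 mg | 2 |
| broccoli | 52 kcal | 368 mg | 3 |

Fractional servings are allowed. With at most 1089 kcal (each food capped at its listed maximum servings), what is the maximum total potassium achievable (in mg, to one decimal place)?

3067.9 mg

Potassium per kcal: carrots 7.083, broccoli 7.077, milk 2.515, lentils 1.615, chickpeas 0.8264.
Take 2 servings of carrots: uses 96 kcal, +680.0 mg potassium (running total 680.0 mg).
Take 3 servings of broccoli: uses 156 kcal, +1104.0 mg potassium (running total 1784.0 mg).
Take 1 serving of milk: uses 132 kcal, +332.0 mg potassium (running total 2116.0 mg).
Take 2 servings of lentils: uses 468 kcal, +756.0 mg potassium (running total 2872.0 mg).
Take 0.9793 servings of chickpeas: uses 237 kcal, +195.9 mg potassium (running total 3067.9 mg).
Filling greedily by potassium-per-kcal is optimal for one linear limit, giving 3067.9 mg.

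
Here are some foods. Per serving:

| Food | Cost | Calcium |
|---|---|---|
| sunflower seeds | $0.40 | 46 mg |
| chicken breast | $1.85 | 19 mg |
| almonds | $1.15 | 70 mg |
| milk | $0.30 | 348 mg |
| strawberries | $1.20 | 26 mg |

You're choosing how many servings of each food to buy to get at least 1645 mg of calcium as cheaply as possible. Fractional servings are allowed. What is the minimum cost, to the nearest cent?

Cost per mg of calcium: milk $0.0009, sunflower seeds $0.0087, almonds $0.0164, strawberries $0.0462, chicken breast $0.0974.
With no serving limits, use only milk: 1645 mg / 348 mg = 4.727 servings × $0.30 = $1.42.

$1.42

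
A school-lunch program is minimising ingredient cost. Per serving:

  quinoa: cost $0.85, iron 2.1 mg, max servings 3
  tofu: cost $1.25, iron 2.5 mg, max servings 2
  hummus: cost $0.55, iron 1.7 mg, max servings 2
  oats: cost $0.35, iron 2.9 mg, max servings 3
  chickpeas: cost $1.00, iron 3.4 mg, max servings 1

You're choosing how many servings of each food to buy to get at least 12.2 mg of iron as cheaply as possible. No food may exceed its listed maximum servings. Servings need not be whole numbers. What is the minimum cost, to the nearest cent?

$2.08

Cost per mg of iron: oats $0.1207, chickpeas $0.2941, hummus $0.3235, quinoa $0.4048, tofu $0.5000.
Take 3 servings of oats: +8.7 mg iron for $1.05 (total $1.05, still need 3.5 mg).
Take 1 serving of chickpeas: +3.4 mg iron for $1.00 (total $2.05, still need 0.1 mg).
Take 0.05882 servings of hummus: +0.1 mg iron for $0.03 (total $2.08, still need 0.0 mg).
Filling from the cheapest source first is optimal under one linear minimum: $2.08.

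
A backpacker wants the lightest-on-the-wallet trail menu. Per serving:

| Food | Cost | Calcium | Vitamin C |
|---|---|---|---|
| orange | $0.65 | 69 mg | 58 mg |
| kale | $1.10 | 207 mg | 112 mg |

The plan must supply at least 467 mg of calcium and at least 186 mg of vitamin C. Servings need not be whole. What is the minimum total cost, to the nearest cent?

$2.48

orange only: max(467/69, 186/58) = 6.768 servings → $4.40.
kale only: max(467/207, 186/112) = 2.256 servings → $2.48.
orange + kale: intersection lies outside the first quadrant.
Cheapest feasible corner: $2.48.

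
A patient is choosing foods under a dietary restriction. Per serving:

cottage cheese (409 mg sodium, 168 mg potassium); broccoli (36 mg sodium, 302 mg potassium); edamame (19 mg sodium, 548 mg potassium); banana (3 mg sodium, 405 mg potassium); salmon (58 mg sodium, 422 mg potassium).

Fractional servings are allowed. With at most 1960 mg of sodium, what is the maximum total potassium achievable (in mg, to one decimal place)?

Potassium per mg sodium: banana 135, edamame 28.84, broccoli 8.389, salmon 7.276, cottage cheese 0.4108.
With no serving limits, spend the whole sodium allowance on banana: 1960 mg / 3 mg × 405 mg = 264600.0 mg.

264600.0 mg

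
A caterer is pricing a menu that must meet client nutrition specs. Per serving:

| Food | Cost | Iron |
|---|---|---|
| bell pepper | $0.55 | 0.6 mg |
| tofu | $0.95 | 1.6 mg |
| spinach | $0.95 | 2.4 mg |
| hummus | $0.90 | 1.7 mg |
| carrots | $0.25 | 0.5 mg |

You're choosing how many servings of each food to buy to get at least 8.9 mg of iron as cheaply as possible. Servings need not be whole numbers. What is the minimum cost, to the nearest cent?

Cost per mg of iron: spinach $0.3958, carrots $0.5000, hummus $0.5294, tofu $0.5938, bell pepper $0.9167.
With no serving limits, use only spinach: 8.9 mg / 2.4 mg = 3.708 servings × $0.95 = $3.52.

$3.52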